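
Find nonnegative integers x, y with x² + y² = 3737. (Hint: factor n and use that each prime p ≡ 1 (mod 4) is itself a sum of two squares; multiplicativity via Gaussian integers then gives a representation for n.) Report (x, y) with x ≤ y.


Step 1: Factor n = 3737 = 37 · 101.
Step 2: Check the mod-4 condition on each prime factor: 37 ≡ 1 (mod 4), exponent 1; 101 ≡ 1 (mod 4), exponent 1.
All primes ≡ 3 (mod 4) appear to even exponent (or don't appear), so by the two-squares theorem n IS expressible as a sum of two squares.
Step 3: Build a representation. Here n = 37 · 101 is a product of primes ≡ 1 (mod 4). Each prime p ≡ 1 (mod 4) is itself a sum of two squares; find a² by testing p − a² for a perfect square:
  37: 37 − 1² = 36 = 6² ⇒ 37 = 1² + 6².
  101: 101 − 1² = 100 = 10² ⇒ 101 = 1² + 10².
  Combine using the Brahmagupta–Fibonacci identity (a² + b²)(c² + d²) = (ac − bd)² + (ad + bc)² = (ac + bd)² + (ad − bc)²:
  37 · 101 = 3737: from (1² + 6²)(1² + 10²), take (1·1 − 6·10, 1·10 + 6·1) = (1 − 60, 10 + 6) = (-59, 16); dropping signs (only squares matter) gives (59, 16); check 59² + 16² = 3481 + 256 = 3737 ✓.
Step 4: Order so x ≤ y and verify: 16² + 59² = 256 + 3481 = 3737 = n. ✓

n = 3737 = 16² + 59² (one valid representation with x ≤ y).


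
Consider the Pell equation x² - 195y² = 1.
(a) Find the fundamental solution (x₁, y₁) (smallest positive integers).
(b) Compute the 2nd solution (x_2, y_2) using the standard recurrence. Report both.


Step 1: Find the fundamental solution (x₁, y₁) of x² - 195y² = 1.
  Expand √195 as a continued fraction. a₀ = ⌊√195⌋ = 13; iterate m_{k+1} = d_k·a_k − m_k, d_{k+1} = (195 − m_{k+1}²)/d_k, a_{k+1} = ⌊(a₀ + m_{k+1})/d_{k+1}⌋ (starting m₀ = 0, d₀ = 1), with convergents p_k = a_k·p_{k-1} + p_{k-2}, q_k = a_k·q_{k-1} + q_{k-2} (p₋₁ = 1, q₋₁ = 0):
  k = 0: a₀ = 13; p₀/q₀ = 13/1; p₀² − 195·q₀² = 169 − 195 = -26.
  k = 1: m = 13, d = 26, a = ⌊(13 + 13)/26⌋ = 1; p/q = (1·13 + 1)/(1·1 + 0) = 14/1; p² − 195·q² = 196 − 195 = 1.
  The first convergent with p² − 195·q² = 1 gives the fundamental solution (x₁, y₁) = (14, 1).
Step 2: Apply the recurrence (x_{n+1}, y_{n+1}) = (x₁x_n + 195y₁y_n, x₁y_n + y₁x_n) repeatedly.
  From (x_1, y_1) = (14, 1): x_2 = 14·14 + 195·1·1 = 391; y_2 = 14·1 + 1·14 = 28.
Step 3: Verify x_2² - 195·y_2² = 152881 - 152880 = 1 (should be 1). ✓

(x_1, y_1) = (14, 1); (x_2, y_2) = (391, 28).


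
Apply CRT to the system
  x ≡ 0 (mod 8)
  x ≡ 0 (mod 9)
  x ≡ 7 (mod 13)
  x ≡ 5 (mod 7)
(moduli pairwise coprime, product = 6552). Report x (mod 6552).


Product of moduli M = 8 · 9 · 13 · 7 = 6552.
Merge one congruence at a time:
  Start: x ≡ 0 (mod 8).
  Combine with x ≡ 0 (mod 9); new modulus lcm = 72.
    Write x = 0 + 8·t and substitute into x ≡ 0 (mod 9): 8·t ≡ 0 − 0 = 0 (mod 9).
    The inverse of 8 mod 9 is 8 (since 8·8 = 64 = 7·9 + 1), so t ≡ 8·0 = 0 ≡ 0 (mod 9).
    Then x = 0 + 8·0 = 0, valid modulo lcm(8, 9) = 72: x ≡ 0 (mod 72).
  Combine with x ≡ 7 (mod 13); new modulus lcm = 936.
    Write x = 0 + 72·t and substitute into x ≡ 7 (mod 13): 72·t ≡ 7 − 0 = 7 (mod 13).
    Reduce coefficients mod 13: 7·t ≡ 7 (mod 13).
    The inverse of 7 mod 13 is 2 (since 7·2 = 14 = 1·13 + 1), so t ≡ 2·7 = 14 ≡ 1 (mod 13).
    Then x = 0 + 72·1 = 72, valid modulo lcm(72, 13) = 936: x ≡ 72 (mod 936).
  Combine with x ≡ 5 (mod 7); new modulus lcm = 6552.
    Write x = 72 + 936·t and substitute into x ≡ 5 (mod 7): 936·t ≡ 5 − 72 = -67 (mod 7).
    Reduce coefficients mod 7: 5·t ≡ 3 (mod 7).
    The inverse of 5 mod 7 is 3 (since 5·3 = 15 = 2·7 + 1), so t ≡ 3·3 = 9 ≡ 2 (mod 7).
    Then x = 72 + 936·2 = 1944, valid modulo lcm(936, 7) = 6552: x ≡ 1944 (mod 6552).
Verify against each original: 1944 mod 8 = 0, 1944 mod 9 = 0, 1944 mod 13 = 7, 1944 mod 7 = 5.

x ≡ 1944 (mod 6552).


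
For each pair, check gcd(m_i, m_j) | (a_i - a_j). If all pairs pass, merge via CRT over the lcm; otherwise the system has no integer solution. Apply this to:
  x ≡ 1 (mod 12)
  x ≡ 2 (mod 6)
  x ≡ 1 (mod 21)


Moduli 12, 6, 21 are not pairwise coprime, so CRT works modulo lcm(m_i) when all pairwise compatibility conditions hold.
Pairwise compatibility: gcd(m_i, m_j) must divide a_i - a_j for every pair.
Merge one congruence at a time:
  Start: x ≡ 1 (mod 12).
  Combine with x ≡ 2 (mod 6): gcd(12, 6) = 6, and 2 - 1 = 1 is NOT divisible by 6.
    ⇒ system is inconsistent (no integer solution).

No solution (the system is inconsistent).


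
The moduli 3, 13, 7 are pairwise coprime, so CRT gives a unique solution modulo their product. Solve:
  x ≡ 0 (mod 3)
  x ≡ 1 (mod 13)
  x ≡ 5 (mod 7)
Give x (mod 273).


Moduli 3, 13, 7 are pairwise coprime; by CRT there is a unique solution modulo M = 3 · 13 · 7 = 273.
Solve pairwise, accumulating the modulus:
  Start with x ≡ 0 (mod 3).
  Combine with x ≡ 1 (mod 13): since gcd(3, 13) = 1, we get a unique residue mod 39.
    Write x = 0 + 3·t and substitute into x ≡ 1 (mod 13): 3·t ≡ 1 − 0 = 1 (mod 13).
    The inverse of 3 mod 13 is 9 (since 3·9 = 27 = 2·13 + 1), so t ≡ 9·1 = 9 ≡ 9 (mod 13).
    Then x = 0 + 3·9 = 27, valid modulo lcm(3, 13) = 39: x ≡ 27 (mod 39).
  Combine with x ≡ 5 (mod 7): since gcd(39, 7) = 1, we get a unique residue mod 273.
    Write x = 27 + 39·t and substitute into x ≡ 5 (mod 7): 39·t ≡ 5 − 27 = -22 (mod 7).
    Reduce coefficients mod 7: 4·t ≡ 6 (mod 7).
    The inverse of 4 mod 7 is 2 (since 4·2 = 8 = 1·7 + 1), so t ≡ 2·6 = 12 ≡ 5 (mod 7).
    Then x = 27 + 39·5 = 222, valid modulo lcm(39, 7) = 273: x ≡ 222 (mod 273).
Verify: 222 mod 3 = 0 ✓, 222 mod 13 = 1 ✓, 222 mod 7 = 5 ✓.

x ≡ 222 (mod 273).


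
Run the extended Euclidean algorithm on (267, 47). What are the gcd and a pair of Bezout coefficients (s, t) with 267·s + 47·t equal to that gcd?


Euclidean algorithm on (267, 47) — divide until remainder is 0:
  267 = 5 · 47 + 32
  47 = 1 · 32 + 15
  32 = 2 · 15 + 2
  15 = 7 · 2 + 1
  2 = 2 · 1 + 0
gcd(267, 47) = 1.
Track Bezout coefficients alongside the remainders: start with r₀ = 267 = a·1 + b·0 (s = 1, t = 0) and r₁ = 47 = a·0 + b·1 (s = 0, t = 1); each new remainder r_{k+1} = r_{k-1} − q_k·r_k inherits s_{k+1} = s_{k-1} − q_k·s_k, t_{k+1} = t_{k-1} − q_k·t_k, so r_k = a·s_k + b·t_k at every step:
  q = 5: r = 32, s = 1 − 5·0 = 1, t = 0 − 5·1 = -5  (check: 267·1 + 47·(-5) = 32)
  q = 1: r = 15, s = 0 − 1·1 = -1, t = 1 − 1·(-5) = 6  (check: 267·(-1) + 47·6 = 15)
  q = 2: r = 2, s = 1 − 2·(-1) = 3, t = -5 − 2·6 = -17  (check: 267·3 + 47·(-17) = 2)
  q = 7: r = 1, s = -1 − 7·3 = -22, t = 6 − 7·(-17) = 125  (check: 267·(-22) + 47·125 = 1)
The row with r = 1 (the gcd) gives the Bezout coefficients s = -22, t = 125.
Result: 267 · (-22) + 47 · (125) = 1.

gcd(267, 47) = 1; s = -22, t = 125 (check: 267·(-22) + 47·125 = 1).


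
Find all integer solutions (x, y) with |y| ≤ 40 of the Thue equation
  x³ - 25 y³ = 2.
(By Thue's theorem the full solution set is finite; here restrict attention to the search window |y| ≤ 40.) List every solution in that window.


The equation is x³ - 25y³ = 2. For fixed y, x³ = 25·y³ + 2, so a solution requires the RHS to be a perfect cube.
Strategy: iterate y from -40 to 40, compute RHS = 25·y³ + 2, and check whether it is a (positive or negative) perfect cube.
Check small values of y:
  y = 0: RHS = 2 is not a perfect cube.
  y = 1: RHS = 27 = (3)³ ⇒ x = 3 works.
  y = -1: RHS = -23 is not a perfect cube.
  y = 2: RHS = 202 is not a perfect cube.
  y = -2: RHS = -198 is not a perfect cube.
  y = 3: RHS = 677 is not a perfect cube.
  y = -3: RHS = -673 is not a perfect cube.
Continuing the search up to |y| = 40 finds no further solutions beyond those listed.
Collected solutions: (3, 1).

Solutions (with |y| ≤ 40): (3, 1).


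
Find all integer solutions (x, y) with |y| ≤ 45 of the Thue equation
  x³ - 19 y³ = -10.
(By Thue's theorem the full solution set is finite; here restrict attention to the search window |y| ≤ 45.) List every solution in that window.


The equation is x³ - 19y³ = -10. For fixed y, x³ = 19·y³ − 10, so a solution requires the RHS to be a perfect cube.
Strategy: iterate y from -45 to 45, compute RHS = 19·y³ − 10, and check whether it is a (positive or negative) perfect cube.
Check small values of y:
  y = 0: RHS = -10 is not a perfect cube.
  y = 1: RHS = 9 is not a perfect cube.
  y = -1: RHS = -29 is not a perfect cube.
  y = 2: RHS = 142 is not a perfect cube.
  y = -2: RHS = -162 is not a perfect cube.
  y = 3: RHS = 503 is not a perfect cube.
  y = -3: RHS = -523 is not a perfect cube.
Continuing the search up to |y| = 45 finds no solutions either.
No (x, y) in the scanned range satisfies the equation.

No integer solutions with |y| ≤ 45.


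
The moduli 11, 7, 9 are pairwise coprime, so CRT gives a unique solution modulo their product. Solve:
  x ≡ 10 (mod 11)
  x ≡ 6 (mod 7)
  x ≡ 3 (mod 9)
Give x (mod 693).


Moduli 11, 7, 9 are pairwise coprime; by CRT there is a unique solution modulo M = 11 · 7 · 9 = 693.
Solve pairwise, accumulating the modulus:
  Start with x ≡ 10 (mod 11).
  Combine with x ≡ 6 (mod 7): since gcd(11, 7) = 1, we get a unique residue mod 77.
    Write x = 10 + 11·t and substitute into x ≡ 6 (mod 7): 11·t ≡ 6 − 10 = -4 (mod 7).
    Reduce coefficients mod 7: 4·t ≡ 3 (mod 7).
    The inverse of 4 mod 7 is 2 (since 4·2 = 8 = 1·7 + 1), so t ≡ 2·3 = 6 ≡ 6 (mod 7).
    Then x = 10 + 11·6 = 76, valid modulo lcm(11, 7) = 77: x ≡ 76 (mod 77).
  Combine with x ≡ 3 (mod 9): since gcd(77, 9) = 1, we get a unique residue mod 693.
    Write x = 76 + 77·t and substitute into x ≡ 3 (mod 9): 77·t ≡ 3 − 76 = -73 (mod 9).
    Reduce coefficients mod 9: 5·t ≡ 8 (mod 9).
    The inverse of 5 mod 9 is 2 (since 5·2 = 10 = 1·9 + 1), so t ≡ 2·8 = 16 ≡ 7 (mod 9).
    Then x = 76 + 77·7 = 615, valid modulo lcm(77, 9) = 693: x ≡ 615 (mod 693).
Verify: 615 mod 11 = 10 ✓, 615 mod 7 = 6 ✓, 615 mod 9 = 3 ✓.

x ≡ 615 (mod 693).


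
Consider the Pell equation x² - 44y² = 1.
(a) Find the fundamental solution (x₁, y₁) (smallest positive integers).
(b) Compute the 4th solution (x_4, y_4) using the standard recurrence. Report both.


Step 1: Find the fundamental solution (x₁, y₁) of x² - 44y² = 1.
  Expand √44 as a continued fraction. a₀ = ⌊√44⌋ = 6; iterate m_{k+1} = d_k·a_k − m_k, d_{k+1} = (44 − m_{k+1}²)/d_k, a_{k+1} = ⌊(a₀ + m_{k+1})/d_{k+1}⌋ (starting m₀ = 0, d₀ = 1), with convergents p_k = a_k·p_{k-1} + p_{k-2}, q_k = a_k·q_{k-1} + q_{k-2} (p₋₁ = 1, q₋₁ = 0):
  k = 0: a₀ = 6; p₀/q₀ = 6/1; p₀² − 44·q₀² = 36 − 44 = -8.
  k = 1: m = 6, d = 8, a = ⌊(6 + 6)/8⌋ = 1; p/q = (1·6 + 1)/(1·1 + 0) = 7/1; p² − 44·q² = 49 − 44 = 5.
  k = 2: m = 2, d = 5, a = ⌊(6 + 2)/5⌋ = 1; p/q = (1·7 + 6)/(1·1 + 1) = 13/2; p² − 44·q² = 169 − 176 = -7.
  k = 3: m = 3, d = 7, a = ⌊(6 + 3)/7⌋ = 1; p/q = (1·13 + 7)/(1·2 + 1) = 20/3; p² − 44·q² = 400 − 396 = 4.
  k = 4: m = 4, d = 4, a = ⌊(6 + 4)/4⌋ = 2; p/q = (2·20 + 13)/(2·3 + 2) = 53/8; p² − 44·q² = 2809 − 2816 = -7.
  k = 5: m = 4, d = 7, a = ⌊(6 + 4)/7⌋ = 1; p/q = (1·53 + 20)/(1·8 + 3) = 73/11; p² − 44·q² = 5329 − 5324 = 5.
  k = 6: m = 3, d = 5, a = ⌊(6 + 3)/5⌋ = 1; p/q = (1·73 + 53)/(1·11 + 8) = 126/19; p² − 44·q² = 15876 − 15884 = -8.
  k = 7: m = 2, d = 8, a = ⌊(6 + 2)/8⌋ = 1; p/q = (1·126 + 73)/(1·19 + 11) = 199/30; p² − 44·q² = 39601 − 39600 = 1.
  The first convergent with p² − 44·q² = 1 gives the fundamental solution (x₁, y₁) = (199, 30).
Step 2: Apply the recurrence (x_{n+1}, y_{n+1}) = (x₁x_n + 44y₁y_n, x₁y_n + y₁x_n) repeatedly.
  From (x_1, y_1) = (199, 30): x_2 = 199·199 + 44·30·30 = 79201; y_2 = 199·30 + 30·199 = 11940.
  From (x_2, y_2) = (79201, 11940): x_3 = 199·79201 + 44·30·11940 = 31521799; y_3 = 199·11940 + 30·79201 = 4752090.
  From (x_3, y_3) = (31521799, 4752090): x_4 = 199·31521799 + 44·30·4752090 = 12545596801; y_4 = 199·4752090 + 30·31521799 = 1891319880.
Step 3: Verify x_4² - 44·y_4² = 157391999093261433601 - 157391999093261433600 = 1 (should be 1). ✓

(x_1, y_1) = (199, 30); (x_4, y_4) = (12545596801, 1891319880).


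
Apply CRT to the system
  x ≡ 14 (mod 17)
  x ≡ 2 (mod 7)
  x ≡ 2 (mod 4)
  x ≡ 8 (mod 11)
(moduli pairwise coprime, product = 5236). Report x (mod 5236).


Product of moduli M = 17 · 7 · 4 · 11 = 5236.
Merge one congruence at a time:
  Start: x ≡ 14 (mod 17).
  Combine with x ≡ 2 (mod 7); new modulus lcm = 119.
    Write x = 14 + 17·t and substitute into x ≡ 2 (mod 7): 17·t ≡ 2 − 14 = -12 (mod 7).
    Reduce coefficients mod 7: 3·t ≡ 2 (mod 7).
    The inverse of 3 mod 7 is 5 (since 3·5 = 15 = 2·7 + 1), so t ≡ 5·2 = 10 ≡ 3 (mod 7).
    Then x = 14 + 17·3 = 65, valid modulo lcm(17, 7) = 119: x ≡ 65 (mod 119).
  Combine with x ≡ 2 (mod 4); new modulus lcm = 476.
    Write x = 65 + 119·t and substitute into x ≡ 2 (mod 4): 119·t ≡ 2 − 65 = -63 (mod 4).
    Reduce coefficients mod 4: 3·t ≡ 1 (mod 4).
    The inverse of 3 mod 4 is 3 (since 3·3 = 9 = 2·4 + 1), so t ≡ 3·1 = 3 ≡ 3 (mod 4).
    Then x = 65 + 119·3 = 422, valid modulo lcm(119, 4) = 476: x ≡ 422 (mod 476).
  Combine with x ≡ 8 (mod 11); new modulus lcm = 5236.
    Write x = 422 + 476·t and substitute into x ≡ 8 (mod 11): 476·t ≡ 8 − 422 = -414 (mod 11).
    Reduce coefficients mod 11: 3·t ≡ 4 (mod 11).
    The inverse of 3 mod 11 is 4 (since 3·4 = 12 = 1·11 + 1), so t ≡ 4·4 = 16 ≡ 5 (mod 11).
    Then x = 422 + 476·5 = 2802, valid modulo lcm(476, 11) = 5236: x ≡ 2802 (mod 5236).
Verify against each original: 2802 mod 17 = 14, 2802 mod 7 = 2, 2802 mod 4 = 2, 2802 mod 11 = 8.

x ≡ 2802 (mod 5236).


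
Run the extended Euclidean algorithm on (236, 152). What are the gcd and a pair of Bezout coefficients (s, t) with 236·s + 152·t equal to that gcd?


Euclidean algorithm on (236, 152) — divide until remainder is 0:
  236 = 1 · 152 + 84
  152 = 1 · 84 + 68
  84 = 1 · 68 + 16
  68 = 4 · 16 + 4
  16 = 4 · 4 + 0
gcd(236, 152) = 4.
Track Bezout coefficients alongside the remainders: start with r₀ = 236 = a·1 + b·0 (s = 1, t = 0) and r₁ = 152 = a·0 + b·1 (s = 0, t = 1); each new remainder r_{k+1} = r_{k-1} − q_k·r_k inherits s_{k+1} = s_{k-1} − q_k·s_k, t_{k+1} = t_{k-1} − q_k·t_k, so r_k = a·s_k + b·t_k at every step:
  q = 1: r = 84, s = 1 − 1·0 = 1, t = 0 − 1·1 = -1  (check: 236·1 + 152·(-1) = 84)
  q = 1: r = 68, s = 0 − 1·1 = -1, t = 1 − 1·(-1) = 2  (check: 236·(-1) + 152·2 = 68)
  q = 1: r = 16, s = 1 − 1·(-1) = 2, t = -1 − 1·2 = -3  (check: 236·2 + 152·(-3) = 16)
  q = 4: r = 4, s = -1 − 4·2 = -9, t = 2 − 4·(-3) = 14  (check: 236·(-9) + 152·14 = 4)
The row with r = 4 (the gcd) gives the Bezout coefficients s = -9, t = 14.
Result: 236 · (-9) + 152 · (14) = 4.

gcd(236, 152) = 4; s = -9, t = 14 (check: 236·(-9) + 152·14 = 4).


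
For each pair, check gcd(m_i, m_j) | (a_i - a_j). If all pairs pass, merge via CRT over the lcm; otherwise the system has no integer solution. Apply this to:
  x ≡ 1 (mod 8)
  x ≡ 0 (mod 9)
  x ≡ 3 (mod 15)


Moduli 8, 9, 15 are not pairwise coprime, so CRT works modulo lcm(m_i) when all pairwise compatibility conditions hold.
Pairwise compatibility: gcd(m_i, m_j) must divide a_i - a_j for every pair.
Merge one congruence at a time:
  Start: x ≡ 1 (mod 8).
  Combine with x ≡ 0 (mod 9): gcd(8, 9) = 1; 0 - 1 = -1, which IS divisible by 1, so compatible.
    Write x = 1 + 8·t and substitute into x ≡ 0 (mod 9): 8·t ≡ 0 − 1 = -1 (mod 9).
    Reduce coefficients mod 9: 8·t ≡ 8 (mod 9).
    The inverse of 8 mod 9 is 8 (since 8·8 = 64 = 7·9 + 1), so t ≡ 8·8 = 64 ≡ 1 (mod 9).
    Then x = 1 + 8·1 = 9, valid modulo lcm(8, 9) = 72: x ≡ 9 (mod 72).
  Combine with x ≡ 3 (mod 15): gcd(72, 15) = 3; 3 - 9 = -6, which IS divisible by 3, so compatible.
    Write x = 9 + 72·t and substitute into x ≡ 3 (mod 15): 72·t ≡ 3 − 9 = -6 (mod 15).
    Divide the congruence (and modulus) by g = 3: 24·t ≡ -2 (mod 5).
    Reduce coefficients mod 5: 4·t ≡ 3 (mod 5).
    The inverse of 4 mod 5 is 4 (since 4·4 = 16 = 3·5 + 1), so t ≡ 4·3 = 12 ≡ 2 (mod 5).
    Then x = 9 + 72·2 = 153, valid modulo lcm(72, 15) = 360: x ≡ 153 (mod 360).
Verify: 153 mod 8 = 1, 153 mod 9 = 0, 153 mod 15 = 3.

x ≡ 153 (mod 360).


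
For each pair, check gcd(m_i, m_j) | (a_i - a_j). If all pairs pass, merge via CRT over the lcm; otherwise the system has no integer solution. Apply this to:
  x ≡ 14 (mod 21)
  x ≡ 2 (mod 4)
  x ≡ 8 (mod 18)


Moduli 21, 4, 18 are not pairwise coprime, so CRT works modulo lcm(m_i) when all pairwise compatibility conditions hold.
Pairwise compatibility: gcd(m_i, m_j) must divide a_i - a_j for every pair.
Merge one congruence at a time:
  Start: x ≡ 14 (mod 21).
  Combine with x ≡ 2 (mod 4): gcd(21, 4) = 1; 2 - 14 = -12, which IS divisible by 1, so compatible.
    Write x = 14 + 21·t and substitute into x ≡ 2 (mod 4): 21·t ≡ 2 − 14 = -12 (mod 4).
    Reduce coefficients mod 4: 1·t ≡ 0 (mod 4).
    So t ≡ 0 (mod 4).
    Then x = 14 + 21·0 = 14, valid modulo lcm(21, 4) = 84: x ≡ 14 (mod 84).
  Combine with x ≡ 8 (mod 18): gcd(84, 18) = 6; 8 - 14 = -6, which IS divisible by 6, so compatible.
    Write x = 14 + 84·t and substitute into x ≡ 8 (mod 18): 84·t ≡ 8 − 14 = -6 (mod 18).
    Divide the congruence (and modulus) by g = 6: 14·t ≡ -1 (mod 3).
    Reduce coefficients mod 3: 2·t ≡ 2 (mod 3).
    The inverse of 2 mod 3 is 2 (since 2·2 = 4 = 1·3 + 1), so t ≡ 2·2 = 4 ≡ 1 (mod 3).
    Then x = 14 + 84·1 = 98, valid modulo lcm(84, 18) = 252: x ≡ 98 (mod 252).
Verify: 98 mod 21 = 14, 98 mod 4 = 2, 98 mod 18 = 8.

x ≡ 98 (mod 252).


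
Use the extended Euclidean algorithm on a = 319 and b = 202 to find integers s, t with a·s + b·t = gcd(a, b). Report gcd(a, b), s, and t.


Euclidean algorithm on (319, 202) — divide until remainder is 0:
  319 = 1 · 202 + 117
  202 = 1 · 117 + 85
  117 = 1 · 85 + 32
  85 = 2 · 32 + 21
  32 = 1 · 21 + 11
  21 = 1 · 11 + 10
  11 = 1 · 10 + 1
  10 = 10 · 1 + 0
gcd(319, 202) = 1.
Track Bezout coefficients alongside the remainders: start with r₀ = 319 = a·1 + b·0 (s = 1, t = 0) and r₁ = 202 = a·0 + b·1 (s = 0, t = 1); each new remainder r_{k+1} = r_{k-1} − q_k·r_k inherits s_{k+1} = s_{k-1} − q_k·s_k, t_{k+1} = t_{k-1} − q_k·t_k, so r_k = a·s_k + b·t_k at every step:
  q = 1: r = 117, s = 1 − 1·0 = 1, t = 0 − 1·1 = -1  (check: 319·1 + 202·(-1) = 117)
  q = 1: r = 85, s = 0 − 1·1 = -1, t = 1 − 1·(-1) = 2  (check: 319·(-1) + 202·2 = 85)
  q = 1: r = 32, s = 1 − 1·(-1) = 2, t = -1 − 1·2 = -3  (check: 319·2 + 202·(-3) = 32)
  q = 2: r = 21, s = -1 − 2·2 = -5, t = 2 − 2·(-3) = 8  (check: 319·(-5) + 202·8 = 21)
  q = 1: r = 11, s = 2 − 1·(-5) = 7, t = -3 − 1·8 = -11  (check: 319·7 + 202·(-11) = 11)
  q = 1: r = 10, s = -5 − 1·7 = -12, t = 8 − 1·(-11) = 19  (check: 319·(-12) + 202·19 = 10)
  q = 1: r = 1, s = 7 − 1·(-12) = 19, t = -11 − 1·19 = -30  (check: 319·19 + 202·(-30) = 1)
The row with r = 1 (the gcd) gives the Bezout coefficients s = 19, t = -30.
Result: 319 · (19) + 202 · (-30) = 1.

gcd(319, 202) = 1; s = 19, t = -30 (check: 319·19 + 202·(-30) = 1).


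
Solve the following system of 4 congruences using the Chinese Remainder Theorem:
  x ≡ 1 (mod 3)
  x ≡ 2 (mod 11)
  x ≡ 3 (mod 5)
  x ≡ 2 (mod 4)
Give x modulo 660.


Product of moduli M = 3 · 11 · 5 · 4 = 660.
Merge one congruence at a time:
  Start: x ≡ 1 (mod 3).
  Combine with x ≡ 2 (mod 11); new modulus lcm = 33.
    Write x = 1 + 3·t and substitute into x ≡ 2 (mod 11): 3·t ≡ 2 − 1 = 1 (mod 11).
    The inverse of 3 mod 11 is 4 (since 3·4 = 12 = 1·11 + 1), so t ≡ 4·1 = 4 ≡ 4 (mod 11).
    Then x = 1 + 3·4 = 13, valid modulo lcm(3, 11) = 33: x ≡ 13 (mod 33).
  Combine with x ≡ 3 (mod 5); new modulus lcm = 165.
    Write x = 13 + 33·t and substitute into x ≡ 3 (mod 5): 33·t ≡ 3 − 13 = -10 (mod 5).
    Reduce coefficients mod 5: 3·t ≡ 0 (mod 5).
    The inverse of 3 mod 5 is 2 (since 3·2 = 6 = 1·5 + 1), so t ≡ 2·0 = 0 ≡ 0 (mod 5).
    Then x = 13 + 33·0 = 13, valid modulo lcm(33, 5) = 165: x ≡ 13 (mod 165).
  Combine with x ≡ 2 (mod 4); new modulus lcm = 660.
    Write x = 13 + 165·t and substitute into x ≡ 2 (mod 4): 165·t ≡ 2 − 13 = -11 (mod 4).
    Reduce coefficients mod 4: 1·t ≡ 1 (mod 4).
    So t ≡ 1 (mod 4).
    Then x = 13 + 165·1 = 178, valid modulo lcm(165, 4) = 660: x ≡ 178 (mod 660).
Verify against each original: 178 mod 3 = 1, 178 mod 11 = 2, 178 mod 5 = 3, 178 mod 4 = 2.

x ≡ 178 (mod 660).


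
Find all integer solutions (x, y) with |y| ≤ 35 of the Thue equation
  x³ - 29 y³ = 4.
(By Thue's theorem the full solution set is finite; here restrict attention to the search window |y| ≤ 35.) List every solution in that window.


The equation is x³ - 29y³ = 4. For fixed y, x³ = 29·y³ + 4, so a solution requires the RHS to be a perfect cube.
Strategy: iterate y from -35 to 35, compute RHS = 29·y³ + 4, and check whether it is a (positive or negative) perfect cube.
Check small values of y:
  y = 0: RHS = 4 is not a perfect cube.
  y = 1: RHS = 33 is not a perfect cube.
  y = -1: RHS = -25 is not a perfect cube.
  y = 2: RHS = 236 is not a perfect cube.
  y = -2: RHS = -228 is not a perfect cube.
  y = 3: RHS = 787 is not a perfect cube.
  y = -3: RHS = -779 is not a perfect cube.
Continuing the search up to |y| = 35 finds no solutions either.
No (x, y) in the scanned range satisfies the equation.

No integer solutions with |y| ≤ 35.


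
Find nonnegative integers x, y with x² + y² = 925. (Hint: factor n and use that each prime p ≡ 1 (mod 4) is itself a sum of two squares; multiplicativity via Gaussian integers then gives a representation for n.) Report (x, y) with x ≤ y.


Step 1: Factor n = 925 = 5^2 · 37.
Step 2: Check the mod-4 condition on each prime factor: 5 ≡ 1 (mod 4), exponent 2; 37 ≡ 1 (mod 4), exponent 1.
All primes ≡ 3 (mod 4) appear to even exponent (or don't appear), so by the two-squares theorem n IS expressible as a sum of two squares.
Step 3: Build a representation. Here n = 5 · 5 · 37 is a product of primes ≡ 1 (mod 4). Each prime p ≡ 1 (mod 4) is itself a sum of two squares; find a² by testing p − a² for a perfect square:
  5: 5 − 1² = 4 = 2² ⇒ 5 = 1² + 2².
  37: 37 − 1² = 36 = 6² ⇒ 37 = 1² + 6².
  Combine using the Brahmagupta–Fibonacci identity (a² + b²)(c² + d²) = (ac − bd)² + (ad + bc)² = (ac + bd)² + (ad − bc)²:
  5 · 5 = 25: from (1² + 2²)(1² + 2²), take (1·1 − 2·2, 1·2 + 2·1) = (1 − 4, 2 + 2) = (-3, 4); dropping signs (only squares matter) gives (3, 4); check 3² + 4² = 9 + 16 = 25 ✓.
  25 · 37 = 925: from (3² + 4²)(1² + 6²), take (3·1 − 4·6, 3·6 + 4·1) = (3 − 24, 18 + 4) = (-21, 22); dropping signs (only squares matter) gives (21, 22); check 21² + 22² = 441 + 484 = 925 ✓.
Step 4: Order so x ≤ y and verify: 21² + 22² = 441 + 484 = 925 = n. ✓

n = 925 = 21² + 22² (one valid representation with x ≤ y).


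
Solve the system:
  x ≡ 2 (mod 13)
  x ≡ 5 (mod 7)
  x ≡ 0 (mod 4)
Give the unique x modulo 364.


Moduli 13, 7, 4 are pairwise coprime; by CRT there is a unique solution modulo M = 13 · 7 · 4 = 364.
Solve pairwise, accumulating the modulus:
  Start with x ≡ 2 (mod 13).
  Combine with x ≡ 5 (mod 7): since gcd(13, 7) = 1, we get a unique residue mod 91.
    Write x = 2 + 13·t and substitute into x ≡ 5 (mod 7): 13·t ≡ 5 − 2 = 3 (mod 7).
    Reduce coefficients mod 7: 6·t ≡ 3 (mod 7).
    The inverse of 6 mod 7 is 6 (since 6·6 = 36 = 5·7 + 1), so t ≡ 6·3 = 18 ≡ 4 (mod 7).
    Then x = 2 + 13·4 = 54, valid modulo lcm(13, 7) = 91: x ≡ 54 (mod 91).
  Combine with x ≡ 0 (mod 4): since gcd(91, 4) = 1, we get a unique residue mod 364.
    Write x = 54 + 91·t and substitute into x ≡ 0 (mod 4): 91·t ≡ 0 − 54 = -54 (mod 4).
    Reduce coefficients mod 4: 3·t ≡ 2 (mod 4).
    The inverse of 3 mod 4 is 3 (since 3·3 = 9 = 2·4 + 1), so t ≡ 3·2 = 6 ≡ 2 (mod 4).
    Then x = 54 + 91·2 = 236, valid modulo lcm(91, 4) = 364: x ≡ 236 (mod 364).
Verify: 236 mod 13 = 2 ✓, 236 mod 7 = 5 ✓, 236 mod 4 = 0 ✓.

x ≡ 236 (mod 364).


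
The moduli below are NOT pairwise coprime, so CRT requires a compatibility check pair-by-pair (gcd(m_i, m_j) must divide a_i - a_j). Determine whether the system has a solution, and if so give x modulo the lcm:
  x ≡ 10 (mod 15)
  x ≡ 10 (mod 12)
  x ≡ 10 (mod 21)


Moduli 15, 12, 21 are not pairwise coprime, so CRT works modulo lcm(m_i) when all pairwise compatibility conditions hold.
Pairwise compatibility: gcd(m_i, m_j) must divide a_i - a_j for every pair.
Merge one congruence at a time:
  Start: x ≡ 10 (mod 15).
  Combine with x ≡ 10 (mod 12): gcd(15, 12) = 3; 10 - 10 = 0, which IS divisible by 3, so compatible.
    Write x = 10 + 15·t and substitute into x ≡ 10 (mod 12): 15·t ≡ 10 − 10 = 0 (mod 12).
    Divide the congruence (and modulus) by g = 3: 5·t ≡ 0 (mod 4).
    Reduce coefficients mod 4: 1·t ≡ 0 (mod 4).
    So t ≡ 0 (mod 4).
    Then x = 10 + 15·0 = 10, valid modulo lcm(15, 12) = 60: x ≡ 10 (mod 60).
  Combine with x ≡ 10 (mod 21): gcd(60, 21) = 3; 10 - 10 = 0, which IS divisible by 3, so compatible.
    Write x = 10 + 60·t and substitute into x ≡ 10 (mod 21): 60·t ≡ 10 − 10 = 0 (mod 21).
    Divide the congruence (and modulus) by g = 3: 20·t ≡ 0 (mod 7).
    Reduce coefficients mod 7: 6·t ≡ 0 (mod 7).
    The inverse of 6 mod 7 is 6 (since 6·6 = 36 = 5·7 + 1), so t ≡ 6·0 = 0 ≡ 0 (mod 7).
    Then x = 10 + 60·0 = 10, valid modulo lcm(60, 21) = 420: x ≡ 10 (mod 420).
Verify: 10 mod 15 = 10, 10 mod 12 = 10, 10 mod 21 = 10.

x ≡ 10 (mod 420).


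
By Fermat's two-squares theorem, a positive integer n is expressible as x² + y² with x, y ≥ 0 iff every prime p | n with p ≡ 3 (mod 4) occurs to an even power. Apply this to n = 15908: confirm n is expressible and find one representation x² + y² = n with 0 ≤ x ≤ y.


Step 1: Factor n = 15908 = 2^2 · 41 · 97.
Step 2: Check the mod-4 condition on each prime factor: 2 = 2 (special); 41 ≡ 1 (mod 4), exponent 1; 97 ≡ 1 (mod 4), exponent 1.
All primes ≡ 3 (mod 4) appear to even exponent (or don't appear), so by the two-squares theorem n IS expressible as a sum of two squares.
Step 3: Build a representation. Group n = k² · m with k = 2 and m = 41 · 97 = 3977 (a product of primes ≡ 1 (mod 4)); a representation of m scales to one of n via (k·x)² + (k·y)² = k²(x² + y²). Each prime p ≡ 1 (mod 4) is itself a sum of two squares; find a² by testing p − a² for a perfect square:
  41: 41 − 1² = 40, 41 − 2² = 37, 41 − 3² = 32, 41 − 4² = 25 = 5² ⇒ 41 = 4² + 5².
  97: 97 − 1² = 96, 97 − 2² = 93, 97 − 3² = 88, 97 − 4² = 81 = 9² ⇒ 97 = 4² + 9².
  Combine using the Brahmagupta–Fibonacci identity (a² + b²)(c² + d²) = (ac − bd)² + (ad + bc)² = (ac + bd)² + (ad − bc)²:
  41 · 97 = 3977: from (4² + 5²)(4² + 9²), take (4·4 − 5·9, 4·9 + 5·4) = (16 − 45, 36 + 20) = (-29, 56); dropping signs (only squares matter) gives (29, 56); check 29² + 56² = 841 + 3136 = 3977 ✓.
  Scale by k = 2: (2·29, 2·56) = (58, 112).
Step 4: Order so x ≤ y and verify: 58² + 112² = 3364 + 12544 = 15908 = n. ✓

n = 15908 = 58² + 112² (one valid representation with x ≤ y).


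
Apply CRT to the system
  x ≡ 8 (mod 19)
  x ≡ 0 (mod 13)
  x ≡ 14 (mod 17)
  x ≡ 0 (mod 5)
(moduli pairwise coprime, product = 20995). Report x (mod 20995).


Product of moduli M = 19 · 13 · 17 · 5 = 20995.
Merge one congruence at a time:
  Start: x ≡ 8 (mod 19).
  Combine with x ≡ 0 (mod 13); new modulus lcm = 247.
    Write x = 8 + 19·t and substitute into x ≡ 0 (mod 13): 19·t ≡ 0 − 8 = -8 (mod 13).
    Reduce coefficients mod 13: 6·t ≡ 5 (mod 13).
    The inverse of 6 mod 13 is 11 (since 6·11 = 66 = 5·13 + 1), so t ≡ 11·5 = 55 ≡ 3 (mod 13).
    Then x = 8 + 19·3 = 65, valid modulo lcm(19, 13) = 247: x ≡ 65 (mod 247).
  Combine with x ≡ 14 (mod 17); new modulus lcm = 4199.
    Write x = 65 + 247·t and substitute into x ≡ 14 (mod 17): 247·t ≡ 14 − 65 = -51 (mod 17).
    Reduce coefficients mod 17: 9·t ≡ 0 (mod 17).
    The inverse of 9 mod 17 is 2 (since 9·2 = 18 = 1·17 + 1), so t ≡ 2·0 = 0 ≡ 0 (mod 17).
    Then x = 65 + 247·0 = 65, valid modulo lcm(247, 17) = 4199: x ≡ 65 (mod 4199).
  Combine with x ≡ 0 (mod 5); new modulus lcm = 20995.
    Write x = 65 + 4199·t and substitute into x ≡ 0 (mod 5): 4199·t ≡ 0 − 65 = -65 (mod 5).
    Reduce coefficients mod 5: 4·t ≡ 0 (mod 5).
    The inverse of 4 mod 5 is 4 (since 4·4 = 16 = 3·5 + 1), so t ≡ 4·0 = 0 ≡ 0 (mod 5).
    Then x = 65 + 4199·0 = 65, valid modulo lcm(4199, 5) = 20995: x ≡ 65 (mod 20995).
Verify against each original: 65 mod 19 = 8, 65 mod 13 = 0, 65 mod 17 = 14, 65 mod 5 = 0.

x ≡ 65 (mod 20995).


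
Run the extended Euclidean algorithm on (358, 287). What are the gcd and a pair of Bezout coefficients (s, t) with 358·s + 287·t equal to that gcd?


Euclidean algorithm on (358, 287) — divide until remainder is 0:
  358 = 1 · 287 + 71
  287 = 4 · 71 + 3
  71 = 23 · 3 + 2
  3 = 1 · 2 + 1
  2 = 2 · 1 + 0
gcd(358, 287) = 1.
Track Bezout coefficients alongside the remainders: start with r₀ = 358 = a·1 + b·0 (s = 1, t = 0) and r₁ = 287 = a·0 + b·1 (s = 0, t = 1); each new remainder r_{k+1} = r_{k-1} − q_k·r_k inherits s_{k+1} = s_{k-1} − q_k·s_k, t_{k+1} = t_{k-1} − q_k·t_k, so r_k = a·s_k + b·t_k at every step:
  q = 1: r = 71, s = 1 − 1·0 = 1, t = 0 − 1·1 = -1  (check: 358·1 + 287·(-1) = 71)
  q = 4: r = 3, s = 0 − 4·1 = -4, t = 1 − 4·(-1) = 5  (check: 358·(-4) + 287·5 = 3)
  q = 23: r = 2, s = 1 − 23·(-4) = 93, t = -1 − 23·5 = -116  (check: 358·93 + 287·(-116) = 2)
  q = 1: r = 1, s = -4 − 1·93 = -97, t = 5 − 1·(-116) = 121  (check: 358·(-97) + 287·121 = 1)
The row with r = 1 (the gcd) gives the Bezout coefficients s = -97, t = 121.
Result: 358 · (-97) + 287 · (121) = 1.

gcd(358, 287) = 1; s = -97, t = 121 (check: 358·(-97) + 287·121 = 1).


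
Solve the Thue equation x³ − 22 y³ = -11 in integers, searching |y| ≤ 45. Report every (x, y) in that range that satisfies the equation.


The equation is x³ - 22y³ = -11. For fixed y, x³ = 22·y³ − 11, so a solution requires the RHS to be a perfect cube.
Strategy: iterate y from -45 to 45, compute RHS = 22·y³ − 11, and check whether it is a (positive or negative) perfect cube.
Check small values of y:
  y = 0: RHS = -11 is not a perfect cube.
  y = 1: RHS = 11 is not a perfect cube.
  y = -1: RHS = -33 is not a perfect cube.
  y = 2: RHS = 165 is not a perfect cube.
  y = -2: RHS = -187 is not a perfect cube.
  y = 3: RHS = 583 is not a perfect cube.
  y = -3: RHS = -605 is not a perfect cube.
Continuing the search up to |y| = 45 finds no solutions either.
No (x, y) in the scanned range satisfies the equation.

No integer solutions with |y| ≤ 45.


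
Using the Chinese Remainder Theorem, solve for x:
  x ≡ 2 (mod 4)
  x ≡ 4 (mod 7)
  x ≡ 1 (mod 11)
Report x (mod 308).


Moduli 4, 7, 11 are pairwise coprime; by CRT there is a unique solution modulo M = 4 · 7 · 11 = 308.
Solve pairwise, accumulating the modulus:
  Start with x ≡ 2 (mod 4).
  Combine with x ≡ 4 (mod 7): since gcd(4, 7) = 1, we get a unique residue mod 28.
    Write x = 2 + 4·t and substitute into x ≡ 4 (mod 7): 4·t ≡ 4 − 2 = 2 (mod 7).
    The inverse of 4 mod 7 is 2 (since 4·2 = 8 = 1·7 + 1), so t ≡ 2·2 = 4 ≡ 4 (mod 7).
    Then x = 2 + 4·4 = 18, valid modulo lcm(4, 7) = 28: x ≡ 18 (mod 28).
  Combine with x ≡ 1 (mod 11): since gcd(28, 11) = 1, we get a unique residue mod 308.
    Write x = 18 + 28·t and substitute into x ≡ 1 (mod 11): 28·t ≡ 1 − 18 = -17 (mod 11).
    Reduce coefficients mod 11: 6·t ≡ 5 (mod 11).
    The inverse of 6 mod 11 is 2 (since 6·2 = 12 = 1·11 + 1), so t ≡ 2·5 = 10 ≡ 10 (mod 11).
    Then x = 18 + 28·10 = 298, valid modulo lcm(28, 11) = 308: x ≡ 298 (mod 308).
Verify: 298 mod 4 = 2 ✓, 298 mod 7 = 4 ✓, 298 mod 11 = 1 ✓.

x ≡ 298 (mod 308).


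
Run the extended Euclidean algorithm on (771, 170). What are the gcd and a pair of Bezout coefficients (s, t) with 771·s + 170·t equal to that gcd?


Euclidean algorithm on (771, 170) — divide until remainder is 0:
  771 = 4 · 170 + 91
  170 = 1 · 91 + 79
  91 = 1 · 79 + 12
  79 = 6 · 12 + 7
  12 = 1 · 7 + 5
  7 = 1 · 5 + 2
  5 = 2 · 2 + 1
  2 = 2 · 1 + 0
gcd(771, 170) = 1.
Track Bezout coefficients alongside the remainders: start with r₀ = 771 = a·1 + b·0 (s = 1, t = 0) and r₁ = 170 = a·0 + b·1 (s = 0, t = 1); each new remainder r_{k+1} = r_{k-1} − q_k·r_k inherits s_{k+1} = s_{k-1} − q_k·s_k, t_{k+1} = t_{k-1} − q_k·t_k, so r_k = a·s_k + b·t_k at every step:
  q = 4: r = 91, s = 1 − 4·0 = 1, t = 0 − 4·1 = -4  (check: 771·1 + 170·(-4) = 91)
  q = 1: r = 79, s = 0 − 1·1 = -1, t = 1 − 1·(-4) = 5  (check: 771·(-1) + 170·5 = 79)
  q = 1: r = 12, s = 1 − 1·(-1) = 2, t = -4 − 1·5 = -9  (check: 771·2 + 170·(-9) = 12)
  q = 6: r = 7, s = -1 − 6·2 = -13, t = 5 − 6·(-9) = 59  (check: 771·(-13) + 170·59 = 7)
  q = 1: r = 5, s = 2 − 1·(-13) = 15, t = -9 − 1·59 = -68  (check: 771·15 + 170·(-68) = 5)
  q = 1: r = 2, s = -13 − 1·15 = -28, t = 59 − 1·(-68) = 127  (check: 771·(-28) + 170·127 = 2)
  q = 2: r = 1, s = 15 − 2·(-28) = 71, t = -68 − 2·127 = -322  (check: 771·71 + 170·(-322) = 1)
The row with r = 1 (the gcd) gives the Bezout coefficients s = 71, t = -322.
Result: 771 · (71) + 170 · (-322) = 1.

gcd(771, 170) = 1; s = 71, t = -322 (check: 771·71 + 170·(-322) = 1).


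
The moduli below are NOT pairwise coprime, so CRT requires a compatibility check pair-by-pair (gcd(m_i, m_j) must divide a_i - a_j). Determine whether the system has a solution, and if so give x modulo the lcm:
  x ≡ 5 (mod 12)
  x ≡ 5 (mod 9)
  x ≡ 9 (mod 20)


Moduli 12, 9, 20 are not pairwise coprime, so CRT works modulo lcm(m_i) when all pairwise compatibility conditions hold.
Pairwise compatibility: gcd(m_i, m_j) must divide a_i - a_j for every pair.
Merge one congruence at a time:
  Start: x ≡ 5 (mod 12).
  Combine with x ≡ 5 (mod 9): gcd(12, 9) = 3; 5 - 5 = 0, which IS divisible by 3, so compatible.
    Write x = 5 + 12·t and substitute into x ≡ 5 (mod 9): 12·t ≡ 5 − 5 = 0 (mod 9).
    Divide the congruence (and modulus) by g = 3: 4·t ≡ 0 (mod 3).
    Reduce coefficients mod 3: 1·t ≡ 0 (mod 3).
    So t ≡ 0 (mod 3).
    Then x = 5 + 12·0 = 5, valid modulo lcm(12, 9) = 36: x ≡ 5 (mod 36).
  Combine with x ≡ 9 (mod 20): gcd(36, 20) = 4; 9 - 5 = 4, which IS divisible by 4, so compatible.
    Write x = 5 + 36·t and substitute into x ≡ 9 (mod 20): 36·t ≡ 9 − 5 = 4 (mod 20).
    Divide the congruence (and modulus) by g = 4: 9·t ≡ 1 (mod 5).
    Reduce coefficients mod 5: 4·t ≡ 1 (mod 5).
    The inverse of 4 mod 5 is 4 (since 4·4 = 16 = 3·5 + 1), so t ≡ 4·1 = 4 ≡ 4 (mod 5).
    Then x = 5 + 36·4 = 149, valid modulo lcm(36, 20) = 180: x ≡ 149 (mod 180).
Verify: 149 mod 12 = 5, 149 mod 9 = 5, 149 mod 20 = 9.

x ≡ 149 (mod 180).


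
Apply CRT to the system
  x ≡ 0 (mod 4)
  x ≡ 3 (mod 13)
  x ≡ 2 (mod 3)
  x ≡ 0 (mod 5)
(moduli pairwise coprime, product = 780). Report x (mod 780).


Product of moduli M = 4 · 13 · 3 · 5 = 780.
Merge one congruence at a time:
  Start: x ≡ 0 (mod 4).
  Combine with x ≡ 3 (mod 13); new modulus lcm = 52.
    Write x = 0 + 4·t and substitute into x ≡ 3 (mod 13): 4·t ≡ 3 − 0 = 3 (mod 13).
    The inverse of 4 mod 13 is 10 (since 4·10 = 40 = 3·13 + 1), so t ≡ 10·3 = 30 ≡ 4 (mod 13).
    Then x = 0 + 4·4 = 16, valid modulo lcm(4, 13) = 52: x ≡ 16 (mod 52).
  Combine with x ≡ 2 (mod 3); new modulus lcm = 156.
    Write x = 16 + 52·t and substitute into x ≡ 2 (mod 3): 52·t ≡ 2 − 16 = -14 (mod 3).
    Reduce coefficients mod 3: 1·t ≡ 1 (mod 3).
    So t ≡ 1 (mod 3).
    Then x = 16 + 52·1 = 68, valid modulo lcm(52, 3) = 156: x ≡ 68 (mod 156).
  Combine with x ≡ 0 (mod 5); new modulus lcm = 780.
    Write x = 68 + 156·t and substitute into x ≡ 0 (mod 5): 156·t ≡ 0 − 68 = -68 (mod 5).
    Reduce coefficients mod 5: 1·t ≡ 2 (mod 5).
    So t ≡ 2 (mod 5).
    Then x = 68 + 156·2 = 380, valid modulo lcm(156, 5) = 780: x ≡ 380 (mod 780).
Verify against each original: 380 mod 4 = 0, 380 mod 13 = 3, 380 mod 3 = 2, 380 mod 5 = 0.

x ≡ 380 (mod 780).


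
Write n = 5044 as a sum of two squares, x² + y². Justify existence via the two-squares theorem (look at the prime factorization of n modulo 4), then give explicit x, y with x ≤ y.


Step 1: Factor n = 5044 = 2^2 · 13 · 97.
Step 2: Check the mod-4 condition on each prime factor: 2 = 2 (special); 13 ≡ 1 (mod 4), exponent 1; 97 ≡ 1 (mod 4), exponent 1.
All primes ≡ 3 (mod 4) appear to even exponent (or don't appear), so by the two-squares theorem n IS expressible as a sum of two squares.
Step 3: Build a representation. Group n = k² · m with k = 2 and m = 13 · 97 = 1261 (a product of primes ≡ 1 (mod 4)); a representation of m scales to one of n via (k·x)² + (k·y)² = k²(x² + y²). Each prime p ≡ 1 (mod 4) is itself a sum of two squares; find a² by testing p − a² for a perfect square:
  13: 13 − 1² = 12, 13 − 2² = 9 = 3² ⇒ 13 = 2² + 3².
  97: 97 − 1² = 96, 97 − 2² = 93, 97 − 3² = 88, 97 − 4² = 81 = 9² ⇒ 97 = 4² + 9².
  Combine using the Brahmagupta–Fibonacci identity (a² + b²)(c² + d²) = (ac − bd)² + (ad + bc)² = (ac + bd)² + (ad − bc)²:
  13 · 97 = 1261: from (2² + 3²)(4² + 9²), take (2·4 − 3·9, 2·9 + 3·4) = (8 − 27, 18 + 12) = (-19, 30); dropping signs (only squares matter) gives (19, 30); check 19² + 30² = 361 + 900 = 1261 ✓.
  Scale by k = 2: (2·19, 2·30) = (38, 60).
Step 4: Order so x ≤ y and verify: 38² + 60² = 1444 + 3600 = 5044 = n. ✓

n = 5044 = 38² + 60² (one valid representation with x ≤ y).


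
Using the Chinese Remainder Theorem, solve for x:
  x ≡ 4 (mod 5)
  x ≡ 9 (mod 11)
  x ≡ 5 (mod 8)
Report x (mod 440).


Moduli 5, 11, 8 are pairwise coprime; by CRT there is a unique solution modulo M = 5 · 11 · 8 = 440.
Solve pairwise, accumulating the modulus:
  Start with x ≡ 4 (mod 5).
  Combine with x ≡ 9 (mod 11): since gcd(5, 11) = 1, we get a unique residue mod 55.
    Write x = 4 + 5·t and substitute into x ≡ 9 (mod 11): 5·t ≡ 9 − 4 = 5 (mod 11).
    The inverse of 5 mod 11 is 9 (since 5·9 = 45 = 4·11 + 1), so t ≡ 9·5 = 45 ≡ 1 (mod 11).
    Then x = 4 + 5·1 = 9, valid modulo lcm(5, 11) = 55: x ≡ 9 (mod 55).
  Combine with x ≡ 5 (mod 8): since gcd(55, 8) = 1, we get a unique residue mod 440.
    Write x = 9 + 55·t and substitute into x ≡ 5 (mod 8): 55·t ≡ 5 − 9 = -4 (mod 8).
    Reduce coefficients mod 8: 7·t ≡ 4 (mod 8).
    The inverse of 7 mod 8 is 7 (since 7·7 = 49 = 6·8 + 1), so t ≡ 7·4 = 28 ≡ 4 (mod 8).
    Then x = 9 + 55·4 = 229, valid modulo lcm(55, 8) = 440: x ≡ 229 (mod 440).
Verify: 229 mod 5 = 4 ✓, 229 mod 11 = 9 ✓, 229 mod 8 = 5 ✓.

x ≡ 229 (mod 440).


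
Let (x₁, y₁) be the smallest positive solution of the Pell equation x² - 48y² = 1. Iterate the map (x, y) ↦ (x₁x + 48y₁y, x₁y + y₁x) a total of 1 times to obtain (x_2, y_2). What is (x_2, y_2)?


Step 1: Find the fundamental solution (x₁, y₁) of x² - 48y² = 1.
  Expand √48 as a continued fraction. a₀ = ⌊√48⌋ = 6; iterate m_{k+1} = d_k·a_k − m_k, d_{k+1} = (48 − m_{k+1}²)/d_k, a_{k+1} = ⌊(a₀ + m_{k+1})/d_{k+1}⌋ (starting m₀ = 0, d₀ = 1), with convergents p_k = a_k·p_{k-1} + p_{k-2}, q_k = a_k·q_{k-1} + q_{k-2} (p₋₁ = 1, q₋₁ = 0):
  k = 0: a₀ = 6; p₀/q₀ = 6/1; p₀² − 48·q₀² = 36 − 48 = -12.
  k = 1: m = 6, d = 12, a = ⌊(6 + 6)/12⌋ = 1; p/q = (1·6 + 1)/(1·1 + 0) = 7/1; p² − 48·q² = 49 − 48 = 1.
  The first convergent with p² − 48·q² = 1 gives the fundamental solution (x₁, y₁) = (7, 1).
Step 2: Apply the recurrence (x_{n+1}, y_{n+1}) = (x₁x_n + 48y₁y_n, x₁y_n + y₁x_n) repeatedly.
  From (x_1, y_1) = (7, 1): x_2 = 7·7 + 48·1·1 = 97; y_2 = 7·1 + 1·7 = 14.
Step 3: Verify x_2² - 48·y_2² = 9409 - 9408 = 1 (should be 1). ✓

(x_1, y_1) = (7, 1); (x_2, y_2) = (97, 14).
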